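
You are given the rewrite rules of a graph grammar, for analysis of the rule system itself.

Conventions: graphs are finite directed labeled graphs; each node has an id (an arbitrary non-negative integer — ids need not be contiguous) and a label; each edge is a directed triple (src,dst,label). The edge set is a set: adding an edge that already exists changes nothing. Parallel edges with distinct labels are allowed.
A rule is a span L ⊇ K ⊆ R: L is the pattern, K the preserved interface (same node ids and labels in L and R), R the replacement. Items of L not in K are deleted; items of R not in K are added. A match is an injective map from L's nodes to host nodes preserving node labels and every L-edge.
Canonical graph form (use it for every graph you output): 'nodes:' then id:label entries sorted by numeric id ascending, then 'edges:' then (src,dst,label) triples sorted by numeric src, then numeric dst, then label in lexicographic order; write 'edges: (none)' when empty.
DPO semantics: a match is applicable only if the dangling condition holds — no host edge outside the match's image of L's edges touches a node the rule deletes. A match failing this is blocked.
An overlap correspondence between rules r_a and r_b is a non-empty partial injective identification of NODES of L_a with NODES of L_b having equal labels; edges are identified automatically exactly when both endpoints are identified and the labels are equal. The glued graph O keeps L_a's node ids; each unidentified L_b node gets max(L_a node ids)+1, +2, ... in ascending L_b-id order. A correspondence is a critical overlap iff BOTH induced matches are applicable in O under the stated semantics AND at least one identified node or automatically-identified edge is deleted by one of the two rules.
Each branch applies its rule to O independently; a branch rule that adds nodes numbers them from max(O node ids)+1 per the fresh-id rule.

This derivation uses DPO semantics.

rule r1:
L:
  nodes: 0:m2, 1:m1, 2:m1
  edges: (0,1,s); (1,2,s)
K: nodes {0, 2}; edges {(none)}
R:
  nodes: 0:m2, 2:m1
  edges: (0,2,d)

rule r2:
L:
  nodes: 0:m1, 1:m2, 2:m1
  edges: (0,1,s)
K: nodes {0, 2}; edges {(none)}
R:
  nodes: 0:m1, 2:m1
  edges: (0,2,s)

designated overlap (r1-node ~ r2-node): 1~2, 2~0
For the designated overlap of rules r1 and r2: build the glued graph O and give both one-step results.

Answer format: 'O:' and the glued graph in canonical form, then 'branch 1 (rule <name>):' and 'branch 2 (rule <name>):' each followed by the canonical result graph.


O:
nodes: 0:m2, 1:m1, 2:m1, 3:m2
edges: (0,1,s); (1,2,s); (2,3,s)
branch 1 (rule r1):
nodes: 0:m2, 2:m1, 3:m2
edges: (0,2,d); (2,3,s)
branch 2 (rule r2):
nodes: 0:m2, 1:m1, 2:m1
edges: (0,1,s); (1,2,s); (2,1,s)


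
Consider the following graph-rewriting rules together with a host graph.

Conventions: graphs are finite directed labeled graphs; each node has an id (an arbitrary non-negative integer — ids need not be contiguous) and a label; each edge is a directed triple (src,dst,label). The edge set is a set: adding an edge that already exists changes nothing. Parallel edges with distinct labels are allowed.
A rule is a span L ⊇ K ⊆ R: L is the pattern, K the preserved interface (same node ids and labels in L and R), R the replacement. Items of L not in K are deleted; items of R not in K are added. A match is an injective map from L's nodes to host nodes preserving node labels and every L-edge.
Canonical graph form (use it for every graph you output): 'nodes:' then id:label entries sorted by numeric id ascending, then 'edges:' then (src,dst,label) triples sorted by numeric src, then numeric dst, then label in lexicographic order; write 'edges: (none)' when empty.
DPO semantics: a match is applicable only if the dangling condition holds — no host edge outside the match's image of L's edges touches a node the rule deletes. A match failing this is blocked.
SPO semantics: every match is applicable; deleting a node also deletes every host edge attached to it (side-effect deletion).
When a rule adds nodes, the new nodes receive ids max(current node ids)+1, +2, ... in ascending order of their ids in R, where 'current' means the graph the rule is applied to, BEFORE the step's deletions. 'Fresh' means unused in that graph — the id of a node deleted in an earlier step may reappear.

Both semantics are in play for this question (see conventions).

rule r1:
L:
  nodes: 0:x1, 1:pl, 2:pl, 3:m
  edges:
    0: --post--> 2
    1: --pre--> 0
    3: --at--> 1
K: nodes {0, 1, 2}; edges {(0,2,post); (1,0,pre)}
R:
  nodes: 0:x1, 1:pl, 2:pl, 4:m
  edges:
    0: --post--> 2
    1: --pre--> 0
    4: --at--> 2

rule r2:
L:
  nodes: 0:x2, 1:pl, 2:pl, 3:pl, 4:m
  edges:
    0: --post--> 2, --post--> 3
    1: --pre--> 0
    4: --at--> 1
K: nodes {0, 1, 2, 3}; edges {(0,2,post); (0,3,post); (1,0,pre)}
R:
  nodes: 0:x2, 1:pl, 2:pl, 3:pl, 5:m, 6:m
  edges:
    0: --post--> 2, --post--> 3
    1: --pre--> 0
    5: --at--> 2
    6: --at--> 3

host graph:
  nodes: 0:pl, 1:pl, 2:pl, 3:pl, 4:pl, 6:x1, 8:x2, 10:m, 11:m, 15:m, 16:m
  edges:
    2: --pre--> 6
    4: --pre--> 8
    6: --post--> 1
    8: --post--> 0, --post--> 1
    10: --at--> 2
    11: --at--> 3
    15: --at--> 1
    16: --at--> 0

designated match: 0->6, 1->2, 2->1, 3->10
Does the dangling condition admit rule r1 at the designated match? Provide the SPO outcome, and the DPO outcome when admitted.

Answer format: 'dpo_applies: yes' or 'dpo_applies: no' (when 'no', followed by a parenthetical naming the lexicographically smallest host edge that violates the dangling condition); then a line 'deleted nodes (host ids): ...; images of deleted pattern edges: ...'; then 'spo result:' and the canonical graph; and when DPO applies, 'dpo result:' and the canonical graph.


dpo_applies: yes
deleted nodes (host ids): 10; images of deleted pattern edges: (10,2,at)
spo result:
nodes: 0:pl, 1:pl, 2:pl, 3:pl, 4:pl, 6:x1, 8:x2, 11:m, 15:m, 16:m, 17:m
edges: (2,6,pre); (4,8,pre); (6,1,post); (8,0,post); (8,1,post); (11,3,at); (15,1,at); (16,0,at); (17,1,at)
dpo result:
nodes: 0:pl, 1:pl, 2:pl, 3:pl, 4:pl, 6:x1, 8:x2, 11:m, 15:m, 16:m, 17:m
edges: (2,6,pre); (4,8,pre); (6,1,post); (8,0,post); (8,1,post); (11,3,at); (15,1,at); (16,0,at); (17,1,at)


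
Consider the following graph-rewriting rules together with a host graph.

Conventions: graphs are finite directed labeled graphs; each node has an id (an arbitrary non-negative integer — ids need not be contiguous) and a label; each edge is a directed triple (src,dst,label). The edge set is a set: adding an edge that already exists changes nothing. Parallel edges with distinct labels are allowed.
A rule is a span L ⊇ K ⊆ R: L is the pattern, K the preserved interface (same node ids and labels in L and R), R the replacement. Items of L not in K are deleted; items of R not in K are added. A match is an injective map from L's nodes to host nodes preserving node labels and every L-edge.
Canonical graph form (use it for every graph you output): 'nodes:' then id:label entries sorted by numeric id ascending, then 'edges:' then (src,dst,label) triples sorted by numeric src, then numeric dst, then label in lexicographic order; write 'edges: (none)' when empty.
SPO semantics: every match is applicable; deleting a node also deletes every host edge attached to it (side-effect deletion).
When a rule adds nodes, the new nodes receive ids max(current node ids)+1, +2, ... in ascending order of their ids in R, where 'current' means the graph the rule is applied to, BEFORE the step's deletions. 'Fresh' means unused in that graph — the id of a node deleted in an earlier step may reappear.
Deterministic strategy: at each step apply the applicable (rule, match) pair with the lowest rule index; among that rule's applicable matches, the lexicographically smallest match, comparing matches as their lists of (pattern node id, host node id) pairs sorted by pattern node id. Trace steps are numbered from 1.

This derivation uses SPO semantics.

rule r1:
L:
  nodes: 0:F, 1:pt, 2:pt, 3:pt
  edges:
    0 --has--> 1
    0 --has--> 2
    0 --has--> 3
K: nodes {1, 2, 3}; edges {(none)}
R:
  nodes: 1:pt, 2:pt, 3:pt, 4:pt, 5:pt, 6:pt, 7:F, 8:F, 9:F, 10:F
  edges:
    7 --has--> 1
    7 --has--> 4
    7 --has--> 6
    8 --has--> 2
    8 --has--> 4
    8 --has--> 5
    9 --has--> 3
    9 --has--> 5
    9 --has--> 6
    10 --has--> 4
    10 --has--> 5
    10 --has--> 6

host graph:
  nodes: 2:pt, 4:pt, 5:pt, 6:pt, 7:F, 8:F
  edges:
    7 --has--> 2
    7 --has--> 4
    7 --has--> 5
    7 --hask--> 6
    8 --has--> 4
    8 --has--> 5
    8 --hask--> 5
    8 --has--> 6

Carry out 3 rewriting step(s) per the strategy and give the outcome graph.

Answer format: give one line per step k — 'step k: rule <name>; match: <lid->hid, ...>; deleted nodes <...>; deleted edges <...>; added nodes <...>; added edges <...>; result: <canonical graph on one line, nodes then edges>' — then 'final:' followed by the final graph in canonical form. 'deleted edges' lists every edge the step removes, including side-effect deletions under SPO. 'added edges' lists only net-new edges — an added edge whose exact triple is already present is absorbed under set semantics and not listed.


step 1: rule r1; match: 0->7, 1->2, 2->4, 3->5; deleted nodes 7; deleted edges (7,2,has); (7,4,has); (7,5,has); (7,6,hask); added nodes 9, 10, 11, 12, 13, 14, 15; added edges (12,2,has); (12,9,has); (12,11,has); (13,4,has); (13,9,has); (13,10,has); (14,5,has); (14,10,has); (14,11,has); (15,9,has); (15,10,has); (15,11,has); result: nodes: 2:pt, 4:pt, 5:pt, 6:pt, 8:F, 9:pt, 10:pt, 11:pt, 12:F, 13:F, 14:F, 15:F edges: (8,4,has); (8,5,has); (8,5,hask); (8,6,has); (12,2,has); (12,9,has); (12,11,has); (13,4,has); (13,9,has); (13,10,has); (14,5,has); (14,10,has); (14,11,has); (15,9,has); (15,10,has); (15,11,has)
step 2: rule r1; match: 0->8, 1->4, 2->5, 3->6; deleted nodes 8; deleted edges (8,4,has); (8,5,has); (8,5,hask); (8,6,has); added nodes 16, 17, 18, 19, 20, 21, 22; added edges (19,4,has); (19,16,has); (19,18,has); (20,5,has); (20,16,has); (20,17,has); (21,6,has); (21,17,has); (21,18,has); (22,16,has); (22,17,has); (22,18,has); result: nodes: 2:pt, 4:pt, 5:pt, 6:pt, 9:pt, 10:pt, 11:pt, 12:F, 13:F, 14:F, 15:F, 16:pt, 17:pt, 18:pt, 19:F, 20:F, 21:F, 22:F edges: (12,2,has); (12,9,has); (12,11,has); (13,4,has); (13,9,has); (13,10,has); (14,5,has); (14,10,has); (14,11,has); (15,9,has); (15,10,has); (15,11,has); (19,4,has); (19,16,has); (19,18,has); (20,5,has); (20,16,has); (20,17,has); (21,6,has); (21,17,has); (21,18,has); (22,16,has); (22,17,has); (22,18,has)
step 3: rule r1; match: 0->12, 1->2, 2->9, 3->11; deleted nodes 12; deleted edges (12,2,has); (12,9,has); (12,11,has); added nodes 23, 24, 25, 26, 27, 28, 29; added edges (26,2,has); (26,23,has); (26,25,has); (27,9,has); (27,23,has); (27,24,has); (28,11,has); (28,24,has); (28,25,has); (29,23,has); (29,24,has); (29,25,has); result: nodes: 2:pt, 4:pt, 5:pt, 6:pt, 9:pt, 10:pt, 11:pt, 13:F, 14:F, 15:F, 16:pt, 17:pt, 18:pt, 19:F, 20:F, 21:F, 22:F, 23:pt, 24:pt, 25:pt, 26:F, 27:F, 28:F, 29:F edges: (13,4,has); (13,9,has); (13,10,has); (14,5,has); (14,10,has); (14,11,has); (15,9,has); (15,10,has); (15,11,has); (19,4,has); (19,16,has); (19,18,has); (20,5,has); (20,16,has); (20,17,has); (21,6,has); (21,17,has); (21,18,has); (22,16,has); (22,17,has); (22,18,has); (26,2,has); (26,23,has); (26,25,has); (27,9,has); (27,23,has); (27,24,has); (28,11,has); (28,24,has); (28,25,has); (29,23,has); (29,24,has); (29,25,has)
final:
nodes: 2:pt, 4:pt, 5:pt, 6:pt, 9:pt, 10:pt, 11:pt, 13:F, 14:F, 15:F, 16:pt, 17:pt, 18:pt, 19:F, 20:F, 21:F, 22:F, 23:pt, 24:pt, 25:pt, 26:F, 27:F, 28:F, 29:F
edges: (13,4,has); (13,9,has); (13,10,has); (14,5,has); (14,10,has); (14,11,has); (15,9,has); (15,10,has); (15,11,has); (19,4,has); (19,16,has); (19,18,has); (20,5,has); (20,16,has); (20,17,has); (21,6,has); (21,17,has); (21,18,has); (22,16,has); (22,17,has); (22,18,has); (26,2,has); (26,23,has); (26,25,has); (27,9,has); (27,23,has); (27,24,has); (28,11,has); (28,24,has); (28,25,has); (29,23,has); (29,24,has); (29,25,has)


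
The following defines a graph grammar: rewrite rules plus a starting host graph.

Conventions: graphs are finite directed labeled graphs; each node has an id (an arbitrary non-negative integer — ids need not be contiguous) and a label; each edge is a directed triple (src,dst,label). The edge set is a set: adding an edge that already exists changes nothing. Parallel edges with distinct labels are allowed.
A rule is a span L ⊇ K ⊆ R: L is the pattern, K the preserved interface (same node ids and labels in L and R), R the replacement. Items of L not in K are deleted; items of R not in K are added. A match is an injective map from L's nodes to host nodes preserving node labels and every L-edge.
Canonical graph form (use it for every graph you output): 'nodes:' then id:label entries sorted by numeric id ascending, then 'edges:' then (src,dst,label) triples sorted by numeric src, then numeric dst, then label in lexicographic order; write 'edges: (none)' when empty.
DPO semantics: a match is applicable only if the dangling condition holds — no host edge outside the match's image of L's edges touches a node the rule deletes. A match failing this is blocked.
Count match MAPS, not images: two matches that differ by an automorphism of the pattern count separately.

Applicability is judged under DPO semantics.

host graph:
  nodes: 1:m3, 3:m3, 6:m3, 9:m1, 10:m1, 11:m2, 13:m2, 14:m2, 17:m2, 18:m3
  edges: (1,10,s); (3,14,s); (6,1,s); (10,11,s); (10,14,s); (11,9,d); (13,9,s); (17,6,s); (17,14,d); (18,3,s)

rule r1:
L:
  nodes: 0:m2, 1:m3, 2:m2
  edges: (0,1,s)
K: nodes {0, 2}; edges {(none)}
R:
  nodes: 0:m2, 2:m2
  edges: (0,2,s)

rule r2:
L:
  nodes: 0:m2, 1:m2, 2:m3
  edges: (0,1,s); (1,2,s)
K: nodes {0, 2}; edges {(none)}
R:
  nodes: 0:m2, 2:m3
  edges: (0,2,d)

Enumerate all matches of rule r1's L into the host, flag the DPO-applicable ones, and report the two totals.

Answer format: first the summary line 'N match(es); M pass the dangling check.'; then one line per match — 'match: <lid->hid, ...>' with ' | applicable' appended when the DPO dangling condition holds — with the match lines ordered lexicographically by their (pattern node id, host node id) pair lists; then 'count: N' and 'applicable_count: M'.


3 match(es); 0 pass the dangling check.
match: 0->17, 1->6, 2->11
match: 0->17, 1->6, 2->13
match: 0->17, 1->6, 2->14
count: 3
applicable_count: 0


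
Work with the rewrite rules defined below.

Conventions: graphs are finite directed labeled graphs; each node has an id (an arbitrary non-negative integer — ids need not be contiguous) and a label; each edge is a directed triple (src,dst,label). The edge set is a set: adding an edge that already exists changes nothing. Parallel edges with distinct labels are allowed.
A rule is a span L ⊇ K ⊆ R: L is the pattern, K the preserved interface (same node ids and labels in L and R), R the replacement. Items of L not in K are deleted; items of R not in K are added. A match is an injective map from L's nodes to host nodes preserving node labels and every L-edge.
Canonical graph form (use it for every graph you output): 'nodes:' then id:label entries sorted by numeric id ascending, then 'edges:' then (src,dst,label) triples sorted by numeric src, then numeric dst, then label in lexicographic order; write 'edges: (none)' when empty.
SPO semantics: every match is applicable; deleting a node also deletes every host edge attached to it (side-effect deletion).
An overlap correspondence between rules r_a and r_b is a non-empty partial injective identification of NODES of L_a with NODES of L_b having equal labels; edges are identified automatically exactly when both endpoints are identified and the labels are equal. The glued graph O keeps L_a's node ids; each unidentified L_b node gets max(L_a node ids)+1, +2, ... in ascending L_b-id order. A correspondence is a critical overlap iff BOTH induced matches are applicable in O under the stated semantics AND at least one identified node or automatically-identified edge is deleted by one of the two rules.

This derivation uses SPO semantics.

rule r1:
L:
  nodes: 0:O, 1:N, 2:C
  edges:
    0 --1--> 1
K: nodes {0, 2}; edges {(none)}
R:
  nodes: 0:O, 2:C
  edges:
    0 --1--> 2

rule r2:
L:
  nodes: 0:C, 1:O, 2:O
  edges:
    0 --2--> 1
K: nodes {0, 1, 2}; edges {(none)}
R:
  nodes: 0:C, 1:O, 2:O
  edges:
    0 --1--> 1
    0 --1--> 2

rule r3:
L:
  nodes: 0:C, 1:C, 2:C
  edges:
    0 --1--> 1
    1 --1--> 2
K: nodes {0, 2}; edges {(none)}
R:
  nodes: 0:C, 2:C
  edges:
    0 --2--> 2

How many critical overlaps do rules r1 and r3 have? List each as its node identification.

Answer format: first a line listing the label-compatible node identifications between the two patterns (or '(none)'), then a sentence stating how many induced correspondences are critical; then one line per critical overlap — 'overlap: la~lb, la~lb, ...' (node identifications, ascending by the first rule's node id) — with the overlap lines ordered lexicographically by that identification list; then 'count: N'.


label-compatible node identifications between L(r1) and L(r3): 2~0, 2~1, 2~2
1 of the induced correspondences is a critical overlap of r1 and r3.
overlap: 2~1
count: 1


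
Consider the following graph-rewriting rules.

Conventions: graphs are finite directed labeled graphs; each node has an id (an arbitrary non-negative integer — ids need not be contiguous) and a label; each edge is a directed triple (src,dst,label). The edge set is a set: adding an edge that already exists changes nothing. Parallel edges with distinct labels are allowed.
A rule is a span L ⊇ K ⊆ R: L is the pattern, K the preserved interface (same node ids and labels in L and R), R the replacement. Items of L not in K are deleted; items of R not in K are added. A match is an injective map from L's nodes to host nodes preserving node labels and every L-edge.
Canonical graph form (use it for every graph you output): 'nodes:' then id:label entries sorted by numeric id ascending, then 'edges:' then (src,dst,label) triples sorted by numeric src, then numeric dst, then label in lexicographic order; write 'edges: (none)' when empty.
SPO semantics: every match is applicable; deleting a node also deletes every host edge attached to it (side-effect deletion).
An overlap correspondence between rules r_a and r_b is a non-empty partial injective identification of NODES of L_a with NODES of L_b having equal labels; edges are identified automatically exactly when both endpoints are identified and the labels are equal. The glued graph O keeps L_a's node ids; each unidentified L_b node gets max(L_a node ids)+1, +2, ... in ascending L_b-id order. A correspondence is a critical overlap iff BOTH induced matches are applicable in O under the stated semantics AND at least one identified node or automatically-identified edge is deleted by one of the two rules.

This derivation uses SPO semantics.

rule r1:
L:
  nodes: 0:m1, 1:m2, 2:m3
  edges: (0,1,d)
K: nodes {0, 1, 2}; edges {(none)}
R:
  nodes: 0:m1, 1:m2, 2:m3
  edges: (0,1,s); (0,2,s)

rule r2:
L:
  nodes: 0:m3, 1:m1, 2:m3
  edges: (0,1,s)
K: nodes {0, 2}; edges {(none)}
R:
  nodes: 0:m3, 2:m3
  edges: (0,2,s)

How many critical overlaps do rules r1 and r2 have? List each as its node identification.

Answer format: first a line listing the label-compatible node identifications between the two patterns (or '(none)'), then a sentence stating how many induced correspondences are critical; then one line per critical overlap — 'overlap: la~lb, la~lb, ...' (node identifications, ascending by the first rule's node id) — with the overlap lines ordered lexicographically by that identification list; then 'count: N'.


label-compatible node identifications between L(r1) and L(r2): 0~1, 2~0, 2~2
3 of the induced correspondences are critical overlaps of r1 and r2.
overlap: 0~1
overlap: 0~1, 2~0
overlap: 0~1, 2~2
count: 3


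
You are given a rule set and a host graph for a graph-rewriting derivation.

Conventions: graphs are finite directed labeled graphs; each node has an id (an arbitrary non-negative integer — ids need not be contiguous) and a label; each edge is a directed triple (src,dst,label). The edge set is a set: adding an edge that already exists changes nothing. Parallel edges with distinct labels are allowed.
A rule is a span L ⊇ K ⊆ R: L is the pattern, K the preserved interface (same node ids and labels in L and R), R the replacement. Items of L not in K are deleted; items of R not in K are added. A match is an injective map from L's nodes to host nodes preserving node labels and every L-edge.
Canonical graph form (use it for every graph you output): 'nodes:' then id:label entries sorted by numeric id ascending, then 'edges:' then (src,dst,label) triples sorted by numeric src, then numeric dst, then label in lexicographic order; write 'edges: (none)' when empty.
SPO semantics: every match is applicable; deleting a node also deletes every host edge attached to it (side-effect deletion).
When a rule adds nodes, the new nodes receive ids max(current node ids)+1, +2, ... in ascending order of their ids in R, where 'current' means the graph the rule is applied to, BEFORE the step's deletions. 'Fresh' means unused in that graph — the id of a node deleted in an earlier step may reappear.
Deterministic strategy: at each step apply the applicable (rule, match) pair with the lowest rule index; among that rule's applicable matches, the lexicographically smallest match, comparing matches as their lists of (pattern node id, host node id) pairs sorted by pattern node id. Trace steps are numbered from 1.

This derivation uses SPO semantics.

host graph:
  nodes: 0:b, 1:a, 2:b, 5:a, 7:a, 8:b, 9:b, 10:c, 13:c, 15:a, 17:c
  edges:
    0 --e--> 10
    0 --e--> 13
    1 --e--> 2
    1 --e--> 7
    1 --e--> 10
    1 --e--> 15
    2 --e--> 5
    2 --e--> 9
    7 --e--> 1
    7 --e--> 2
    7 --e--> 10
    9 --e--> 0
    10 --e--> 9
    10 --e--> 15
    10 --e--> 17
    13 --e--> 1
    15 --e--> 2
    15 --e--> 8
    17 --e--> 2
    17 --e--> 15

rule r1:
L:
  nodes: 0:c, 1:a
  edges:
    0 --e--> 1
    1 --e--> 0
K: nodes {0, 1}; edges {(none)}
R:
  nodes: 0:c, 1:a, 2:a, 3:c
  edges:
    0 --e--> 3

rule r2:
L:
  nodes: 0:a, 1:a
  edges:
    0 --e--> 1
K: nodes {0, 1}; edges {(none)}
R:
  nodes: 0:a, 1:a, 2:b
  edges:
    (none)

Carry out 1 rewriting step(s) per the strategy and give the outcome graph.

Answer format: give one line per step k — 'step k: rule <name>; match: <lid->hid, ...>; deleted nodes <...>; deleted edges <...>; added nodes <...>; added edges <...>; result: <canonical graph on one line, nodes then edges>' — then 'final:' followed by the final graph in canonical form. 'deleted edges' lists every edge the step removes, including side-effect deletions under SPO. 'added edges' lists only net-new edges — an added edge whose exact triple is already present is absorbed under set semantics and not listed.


step 1: rule r2; match: 0->1, 1->7; deleted nodes (none); deleted edges (1,7,e); added nodes 18; added edges (none); result: nodes: 0:b, 1:a, 2:b, 5:a, 7:a, 8:b, 9:b, 10:c, 13:c, 15:a, 17:c, 18:b edges: (0,10,e); (0,13,e); (1,2,e); (1,10,e); (1,15,e); (2,5,e); (2,9,e); (7,1,e); (7,2,e); (7,10,e); (9,0,e); (10,9,e); (10,15,e); (10,17,e); (13,1,e); (15,2,e); (15,8,e); (17,2,e); (17,15,e)
final:
nodes: 0:b, 1:a, 2:b, 5:a, 7:a, 8:b, 9:b, 10:c, 13:c, 15:a, 17:c, 18:b
edges: (0,10,e); (0,13,e); (1,2,e); (1,10,e); (1,15,e); (2,5,e); (2,9,e); (7,1,e); (7,2,e); (7,10,e); (9,0,e); (10,9,e); (10,15,e); (10,17,e); (13,1,e); (15,2,e); (15,8,e); (17,2,e); (17,15,e)


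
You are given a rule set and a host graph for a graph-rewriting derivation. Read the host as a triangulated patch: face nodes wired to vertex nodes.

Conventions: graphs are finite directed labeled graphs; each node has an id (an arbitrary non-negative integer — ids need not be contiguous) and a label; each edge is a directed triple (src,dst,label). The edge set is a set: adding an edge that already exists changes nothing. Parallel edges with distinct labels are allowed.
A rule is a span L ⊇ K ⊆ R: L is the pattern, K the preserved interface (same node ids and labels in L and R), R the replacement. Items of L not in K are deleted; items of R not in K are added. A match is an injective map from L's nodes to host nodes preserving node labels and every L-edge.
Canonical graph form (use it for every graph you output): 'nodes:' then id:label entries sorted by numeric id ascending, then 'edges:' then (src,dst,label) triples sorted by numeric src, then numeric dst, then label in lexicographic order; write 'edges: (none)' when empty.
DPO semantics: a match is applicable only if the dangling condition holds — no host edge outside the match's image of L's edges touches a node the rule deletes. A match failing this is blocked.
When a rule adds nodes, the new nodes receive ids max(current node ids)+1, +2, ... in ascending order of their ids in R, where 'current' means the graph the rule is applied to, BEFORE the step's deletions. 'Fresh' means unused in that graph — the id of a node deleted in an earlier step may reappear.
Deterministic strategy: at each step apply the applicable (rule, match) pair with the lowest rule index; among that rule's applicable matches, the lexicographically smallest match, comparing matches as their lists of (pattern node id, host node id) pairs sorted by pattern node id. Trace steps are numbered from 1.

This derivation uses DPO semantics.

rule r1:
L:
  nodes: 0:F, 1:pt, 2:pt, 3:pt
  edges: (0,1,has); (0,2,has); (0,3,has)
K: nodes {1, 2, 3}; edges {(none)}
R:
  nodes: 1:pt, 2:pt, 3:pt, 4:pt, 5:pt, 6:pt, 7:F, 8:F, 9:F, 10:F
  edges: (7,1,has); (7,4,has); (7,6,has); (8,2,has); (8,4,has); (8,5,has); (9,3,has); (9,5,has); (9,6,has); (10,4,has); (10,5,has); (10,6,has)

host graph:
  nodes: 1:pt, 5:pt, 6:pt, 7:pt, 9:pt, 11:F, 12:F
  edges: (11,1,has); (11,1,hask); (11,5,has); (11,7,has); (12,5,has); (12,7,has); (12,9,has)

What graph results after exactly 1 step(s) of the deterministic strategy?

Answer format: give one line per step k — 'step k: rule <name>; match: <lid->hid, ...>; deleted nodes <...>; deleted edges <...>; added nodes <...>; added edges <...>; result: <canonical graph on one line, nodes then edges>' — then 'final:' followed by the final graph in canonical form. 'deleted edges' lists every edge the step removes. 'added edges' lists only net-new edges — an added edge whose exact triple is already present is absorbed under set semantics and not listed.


step 1: rule r1; match: 0->12, 1->5, 2->7, 3->9; deleted nodes 12; deleted edges (12,5,has); (12,7,has); (12,9,has); added nodes 13, 14, 15, 16, 17, 18, 19; added edges (16,5,has); (16,13,has); (16,15,has); (17,7,has); (17,13,has); (17,14,has); (18,9,has); (18,14,has); (18,15,has); (19,13,has); (19,14,has); (19,15,has); result: nodes: 1:pt, 5:pt, 6:pt, 7:pt, 9:pt, 11:F, 13:pt, 14:pt, 15:pt, 16:F, 17:F, 18:F, 19:F edges: (11,1,has); (11,1,hask); (11,5,has); (11,7,has); (16,5,has); (16,13,has); (16,15,has); (17,7,has); (17,13,has); (17,14,has); (18,9,has); (18,14,has); (18,15,has); (19,13,has); (19,14,has); (19,15,has)
final:
nodes: 1:pt, 5:pt, 6:pt, 7:pt, 9:pt, 11:F, 13:pt, 14:pt, 15:pt, 16:F, 17:F, 18:F, 19:F
edges: (11,1,has); (11,1,hask); (11,5,has); (11,7,has); (16,5,has); (16,13,has); (16,15,has); (17,7,has); (17,13,has); (17,14,has); (18,9,has); (18,14,has); (18,15,has); (19,13,has); (19,14,has); (19,15,has)


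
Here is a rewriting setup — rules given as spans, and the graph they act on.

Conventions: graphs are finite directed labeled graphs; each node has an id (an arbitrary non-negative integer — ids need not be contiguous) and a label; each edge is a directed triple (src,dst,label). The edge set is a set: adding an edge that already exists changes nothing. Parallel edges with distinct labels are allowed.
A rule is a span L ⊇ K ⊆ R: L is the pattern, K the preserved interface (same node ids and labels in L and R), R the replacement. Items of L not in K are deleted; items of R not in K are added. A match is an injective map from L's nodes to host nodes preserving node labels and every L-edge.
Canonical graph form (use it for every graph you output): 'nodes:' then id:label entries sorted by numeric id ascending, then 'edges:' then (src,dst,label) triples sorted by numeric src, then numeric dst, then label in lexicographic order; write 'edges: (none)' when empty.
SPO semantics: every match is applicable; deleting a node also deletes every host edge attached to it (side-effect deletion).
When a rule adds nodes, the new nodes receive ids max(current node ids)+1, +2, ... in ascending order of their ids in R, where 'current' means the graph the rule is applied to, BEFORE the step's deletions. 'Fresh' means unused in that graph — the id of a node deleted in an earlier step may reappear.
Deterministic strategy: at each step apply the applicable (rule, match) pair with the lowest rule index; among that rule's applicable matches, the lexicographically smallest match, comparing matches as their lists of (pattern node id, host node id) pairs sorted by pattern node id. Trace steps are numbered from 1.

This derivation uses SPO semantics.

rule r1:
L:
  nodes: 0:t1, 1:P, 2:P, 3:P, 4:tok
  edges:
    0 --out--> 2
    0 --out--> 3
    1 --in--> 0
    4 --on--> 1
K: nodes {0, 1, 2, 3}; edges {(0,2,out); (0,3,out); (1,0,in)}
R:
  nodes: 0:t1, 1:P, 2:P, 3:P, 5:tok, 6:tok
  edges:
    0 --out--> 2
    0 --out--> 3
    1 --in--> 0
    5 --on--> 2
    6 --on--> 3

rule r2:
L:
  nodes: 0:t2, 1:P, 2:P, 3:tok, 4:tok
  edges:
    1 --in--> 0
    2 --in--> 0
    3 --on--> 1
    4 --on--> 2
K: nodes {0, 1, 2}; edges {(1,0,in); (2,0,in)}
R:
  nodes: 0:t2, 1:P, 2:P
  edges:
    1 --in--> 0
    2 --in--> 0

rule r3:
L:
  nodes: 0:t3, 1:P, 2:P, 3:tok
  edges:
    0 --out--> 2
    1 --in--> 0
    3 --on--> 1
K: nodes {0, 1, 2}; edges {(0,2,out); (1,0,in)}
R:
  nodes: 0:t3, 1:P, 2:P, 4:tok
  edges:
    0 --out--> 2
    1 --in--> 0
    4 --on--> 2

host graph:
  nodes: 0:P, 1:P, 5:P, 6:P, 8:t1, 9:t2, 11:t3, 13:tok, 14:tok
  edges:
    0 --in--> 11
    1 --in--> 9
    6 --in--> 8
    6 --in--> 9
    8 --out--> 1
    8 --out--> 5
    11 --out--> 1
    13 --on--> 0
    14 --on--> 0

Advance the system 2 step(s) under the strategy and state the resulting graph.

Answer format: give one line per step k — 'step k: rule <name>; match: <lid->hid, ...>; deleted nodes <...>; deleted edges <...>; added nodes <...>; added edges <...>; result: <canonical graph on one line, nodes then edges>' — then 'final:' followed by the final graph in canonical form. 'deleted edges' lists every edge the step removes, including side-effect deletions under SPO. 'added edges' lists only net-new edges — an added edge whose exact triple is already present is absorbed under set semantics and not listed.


step 1: rule r3; match: 0->11, 1->0, 2->1, 3->13; deleted nodes 13; deleted edges (13,0,on); added nodes 15; added edges (15,1,on); result: nodes: 0:P, 1:P, 5:P, 6:P, 8:t1, 9:t2, 11:t3, 14:tok, 15:tok edges: (0,11,in); (1,9,in); (6,8,in); (6,9,in); (8,1,out); (8,5,out); (11,1,out); (14,0,on); (15,1,on)
step 2: rule r3; match: 0->11, 1->0, 2->1, 3->14; deleted nodes 14; deleted edges (14,0,on); added nodes 16; added edges (16,1,on); result: nodes: 0:P, 1:P, 5:P, 6:P, 8:t1, 9:t2, 11:t3, 15:tok, 16:tok edges: (0,11,in); (1,9,in); (6,8,in); (6,9,in); (8,1,out); (8,5,out); (11,1,out); (15,1,on); (16,1,on)
final:
nodes: 0:P, 1:P, 5:P, 6:P, 8:t1, 9:t2, 11:t3, 15:tok, 16:tok
edges: (0,11,in); (1,9,in); (6,8,in); (6,9,in); (8,1,out); (8,5,out); (11,1,out); (15,1,on); (16,1,on)


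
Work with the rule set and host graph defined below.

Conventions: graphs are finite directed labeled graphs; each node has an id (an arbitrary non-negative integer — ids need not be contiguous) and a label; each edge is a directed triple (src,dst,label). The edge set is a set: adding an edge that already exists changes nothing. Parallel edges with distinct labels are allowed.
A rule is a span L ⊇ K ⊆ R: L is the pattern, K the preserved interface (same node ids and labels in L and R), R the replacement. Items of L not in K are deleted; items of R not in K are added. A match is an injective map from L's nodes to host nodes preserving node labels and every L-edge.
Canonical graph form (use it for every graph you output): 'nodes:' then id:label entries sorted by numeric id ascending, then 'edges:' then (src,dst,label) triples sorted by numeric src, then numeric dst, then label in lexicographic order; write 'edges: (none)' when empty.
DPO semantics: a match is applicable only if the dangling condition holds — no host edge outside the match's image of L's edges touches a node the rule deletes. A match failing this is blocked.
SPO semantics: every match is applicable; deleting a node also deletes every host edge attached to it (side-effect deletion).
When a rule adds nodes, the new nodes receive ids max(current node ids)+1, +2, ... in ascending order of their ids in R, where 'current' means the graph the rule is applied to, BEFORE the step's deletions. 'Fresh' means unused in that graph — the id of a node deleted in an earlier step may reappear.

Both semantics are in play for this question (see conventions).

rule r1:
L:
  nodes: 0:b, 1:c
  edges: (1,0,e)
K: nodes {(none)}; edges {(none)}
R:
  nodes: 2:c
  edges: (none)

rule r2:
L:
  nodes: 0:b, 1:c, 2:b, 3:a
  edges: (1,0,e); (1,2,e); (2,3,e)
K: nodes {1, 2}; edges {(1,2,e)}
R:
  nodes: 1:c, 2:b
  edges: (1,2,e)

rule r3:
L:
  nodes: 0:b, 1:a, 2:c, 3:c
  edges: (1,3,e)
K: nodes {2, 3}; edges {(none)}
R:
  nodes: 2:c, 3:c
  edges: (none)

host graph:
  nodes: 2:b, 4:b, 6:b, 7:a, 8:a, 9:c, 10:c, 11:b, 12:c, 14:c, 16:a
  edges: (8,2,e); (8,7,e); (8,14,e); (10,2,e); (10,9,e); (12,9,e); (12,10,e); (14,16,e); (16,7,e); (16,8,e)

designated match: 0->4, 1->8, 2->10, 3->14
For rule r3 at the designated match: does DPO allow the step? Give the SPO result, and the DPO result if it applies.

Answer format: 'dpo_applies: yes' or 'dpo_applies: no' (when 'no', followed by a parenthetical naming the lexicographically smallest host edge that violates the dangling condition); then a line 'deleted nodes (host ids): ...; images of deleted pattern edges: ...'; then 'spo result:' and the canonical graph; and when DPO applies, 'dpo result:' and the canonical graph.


dpo_applies: no
(the rule deletes node 8, which keeps host edge (8,2,e) outside the match image — the dangling condition fails, DPO blocks; SPO proceeds and side-deletes such edges)
deleted nodes (host ids): 4, 8; images of deleted pattern edges: (8,14,e)
spo result:
nodes: 2:b, 6:b, 7:a, 9:c, 10:c, 11:b, 12:c, 14:c, 16:a
edges: (10,2,e); (10,9,e); (12,9,e); (12,10,e); (14,16,e); (16,7,e)


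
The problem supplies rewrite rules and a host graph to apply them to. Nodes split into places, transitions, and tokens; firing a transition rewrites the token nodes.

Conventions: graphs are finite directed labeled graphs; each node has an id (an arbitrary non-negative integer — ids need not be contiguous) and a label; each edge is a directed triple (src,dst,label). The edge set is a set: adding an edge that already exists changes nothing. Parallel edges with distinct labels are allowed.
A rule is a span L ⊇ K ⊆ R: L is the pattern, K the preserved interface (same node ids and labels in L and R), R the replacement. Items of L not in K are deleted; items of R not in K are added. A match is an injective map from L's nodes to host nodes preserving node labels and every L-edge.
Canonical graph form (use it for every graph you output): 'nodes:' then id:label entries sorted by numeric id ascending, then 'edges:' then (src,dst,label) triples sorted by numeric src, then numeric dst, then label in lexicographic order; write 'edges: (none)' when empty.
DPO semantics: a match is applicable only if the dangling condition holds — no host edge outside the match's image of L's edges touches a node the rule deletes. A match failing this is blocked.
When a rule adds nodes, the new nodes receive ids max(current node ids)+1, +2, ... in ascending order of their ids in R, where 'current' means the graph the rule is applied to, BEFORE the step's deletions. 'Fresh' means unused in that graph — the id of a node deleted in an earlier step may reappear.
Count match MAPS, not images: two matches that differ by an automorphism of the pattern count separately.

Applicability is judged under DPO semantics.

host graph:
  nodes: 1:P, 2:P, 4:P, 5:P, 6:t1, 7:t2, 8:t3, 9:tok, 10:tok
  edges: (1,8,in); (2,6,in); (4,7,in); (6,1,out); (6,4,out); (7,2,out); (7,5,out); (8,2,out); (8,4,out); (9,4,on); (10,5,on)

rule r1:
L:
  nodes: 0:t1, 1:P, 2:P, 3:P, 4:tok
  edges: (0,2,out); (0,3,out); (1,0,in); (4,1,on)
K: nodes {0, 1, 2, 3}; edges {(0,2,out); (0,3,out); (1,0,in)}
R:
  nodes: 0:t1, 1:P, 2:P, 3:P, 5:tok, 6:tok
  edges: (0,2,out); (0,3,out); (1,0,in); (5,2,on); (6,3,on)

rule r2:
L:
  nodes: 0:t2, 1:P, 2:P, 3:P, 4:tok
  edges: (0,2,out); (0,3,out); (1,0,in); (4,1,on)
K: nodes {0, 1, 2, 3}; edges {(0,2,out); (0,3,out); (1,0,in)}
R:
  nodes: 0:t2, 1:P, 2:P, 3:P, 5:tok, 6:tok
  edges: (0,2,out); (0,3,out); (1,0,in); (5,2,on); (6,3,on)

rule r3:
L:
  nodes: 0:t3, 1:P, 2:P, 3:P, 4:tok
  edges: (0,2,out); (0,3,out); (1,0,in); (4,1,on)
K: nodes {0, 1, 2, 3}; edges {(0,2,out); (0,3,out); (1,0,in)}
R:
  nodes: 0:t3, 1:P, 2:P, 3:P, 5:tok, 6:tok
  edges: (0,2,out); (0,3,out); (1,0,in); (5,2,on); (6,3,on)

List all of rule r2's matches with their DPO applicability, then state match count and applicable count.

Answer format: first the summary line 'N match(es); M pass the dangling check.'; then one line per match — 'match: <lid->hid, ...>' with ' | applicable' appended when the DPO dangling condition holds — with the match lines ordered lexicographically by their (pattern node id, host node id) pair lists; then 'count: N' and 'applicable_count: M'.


2 match(es); 2 pass the dangling check.
match: 0->7, 1->4, 2->2, 3->5, 4->9 | applicable
match: 0->7, 1->4, 2->5, 3->2, 4->9 | applicable
count: 2
applicable_count: 2


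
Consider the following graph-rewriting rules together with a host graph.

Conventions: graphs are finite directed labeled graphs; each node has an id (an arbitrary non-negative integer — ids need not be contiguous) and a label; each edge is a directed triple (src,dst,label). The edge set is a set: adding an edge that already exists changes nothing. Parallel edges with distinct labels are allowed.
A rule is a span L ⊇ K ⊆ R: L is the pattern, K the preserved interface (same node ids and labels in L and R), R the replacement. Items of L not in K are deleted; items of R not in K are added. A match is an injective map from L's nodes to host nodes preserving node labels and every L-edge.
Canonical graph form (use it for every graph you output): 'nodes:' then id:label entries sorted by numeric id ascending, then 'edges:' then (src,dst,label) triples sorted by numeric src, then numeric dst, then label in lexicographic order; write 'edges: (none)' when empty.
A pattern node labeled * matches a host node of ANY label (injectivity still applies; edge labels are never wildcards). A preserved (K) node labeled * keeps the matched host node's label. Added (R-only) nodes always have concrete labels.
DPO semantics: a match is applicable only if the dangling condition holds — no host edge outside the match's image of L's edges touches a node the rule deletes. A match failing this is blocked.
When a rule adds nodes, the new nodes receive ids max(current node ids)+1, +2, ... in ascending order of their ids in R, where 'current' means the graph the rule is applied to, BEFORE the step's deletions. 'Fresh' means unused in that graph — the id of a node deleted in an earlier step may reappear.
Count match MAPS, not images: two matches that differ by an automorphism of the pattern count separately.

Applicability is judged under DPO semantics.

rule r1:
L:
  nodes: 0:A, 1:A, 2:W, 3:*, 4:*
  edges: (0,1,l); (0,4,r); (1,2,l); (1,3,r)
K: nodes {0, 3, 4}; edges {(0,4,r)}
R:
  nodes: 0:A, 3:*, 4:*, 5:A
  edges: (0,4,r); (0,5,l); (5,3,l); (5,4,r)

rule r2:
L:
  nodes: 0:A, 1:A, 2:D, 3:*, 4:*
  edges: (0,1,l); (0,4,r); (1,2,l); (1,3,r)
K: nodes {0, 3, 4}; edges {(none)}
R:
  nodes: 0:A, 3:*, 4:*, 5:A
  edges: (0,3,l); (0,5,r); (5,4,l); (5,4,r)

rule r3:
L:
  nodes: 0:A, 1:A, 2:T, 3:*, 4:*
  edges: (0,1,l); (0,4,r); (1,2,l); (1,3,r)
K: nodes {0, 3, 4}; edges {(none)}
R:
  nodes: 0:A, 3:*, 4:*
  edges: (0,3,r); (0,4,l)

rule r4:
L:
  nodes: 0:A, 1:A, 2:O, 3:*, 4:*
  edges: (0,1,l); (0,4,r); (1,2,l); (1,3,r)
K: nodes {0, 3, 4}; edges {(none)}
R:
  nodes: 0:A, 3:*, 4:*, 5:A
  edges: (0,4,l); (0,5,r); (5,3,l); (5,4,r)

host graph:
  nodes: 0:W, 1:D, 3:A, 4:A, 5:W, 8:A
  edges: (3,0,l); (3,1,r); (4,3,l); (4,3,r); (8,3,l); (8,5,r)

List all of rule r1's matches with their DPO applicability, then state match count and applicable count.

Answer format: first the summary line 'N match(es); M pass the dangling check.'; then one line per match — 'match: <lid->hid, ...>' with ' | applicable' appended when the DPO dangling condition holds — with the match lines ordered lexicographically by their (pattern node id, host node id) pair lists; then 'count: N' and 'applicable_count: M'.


1 match(es); 0 pass the dangling check.
match: 0->8, 1->3, 2->0, 3->1, 4->5
count: 1
applicable_count: 0
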